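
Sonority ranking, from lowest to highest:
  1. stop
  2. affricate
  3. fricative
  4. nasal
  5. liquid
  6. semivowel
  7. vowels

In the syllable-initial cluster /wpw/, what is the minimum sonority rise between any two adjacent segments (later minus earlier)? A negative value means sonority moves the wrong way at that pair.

-5

/w/ is a semivowel (sonority 6).
/p/ is a stop (sonority 1).
/w/ is a semivowel (sonority 6).
/w/→/p/: change -5.
/p/→/w/: change +5.
Minimum = -5.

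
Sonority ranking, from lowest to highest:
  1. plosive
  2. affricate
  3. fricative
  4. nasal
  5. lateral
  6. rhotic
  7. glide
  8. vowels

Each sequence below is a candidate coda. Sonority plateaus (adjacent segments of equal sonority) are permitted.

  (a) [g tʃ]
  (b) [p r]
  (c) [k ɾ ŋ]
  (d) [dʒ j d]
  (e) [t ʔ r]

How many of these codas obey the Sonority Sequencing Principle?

0

(a) [g tʃ]: profile 1-2 — violates.
(b) [p r]: profile 1-6 — violates.
(c) [k ɾ ŋ]: profile 1-6-4 — violates.
(d) [dʒ j d]: profile 2-7-1 — violates.
(e) [t ʔ r]: profile 1-1-6 — violates.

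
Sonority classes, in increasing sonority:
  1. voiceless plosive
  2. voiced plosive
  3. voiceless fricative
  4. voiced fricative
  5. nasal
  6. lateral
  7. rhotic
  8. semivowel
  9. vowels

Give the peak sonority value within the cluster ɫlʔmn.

6

/ɫ/: lateral = 6.
/l/: lateral = 6.
/ʔ/: voiceless plosive = 1.
/m/: nasal = 5.
/n/: nasal = 5.
The maximum is 6.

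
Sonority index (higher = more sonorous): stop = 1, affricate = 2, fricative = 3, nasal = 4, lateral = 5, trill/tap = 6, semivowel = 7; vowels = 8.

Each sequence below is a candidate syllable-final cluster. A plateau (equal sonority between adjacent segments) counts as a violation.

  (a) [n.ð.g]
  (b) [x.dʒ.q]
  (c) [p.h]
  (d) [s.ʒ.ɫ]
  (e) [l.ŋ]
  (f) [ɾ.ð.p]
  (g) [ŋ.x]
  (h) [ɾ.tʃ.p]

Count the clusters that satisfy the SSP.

6

(a) 4-3-1 → obeys
(b) 3-2-1 → obeys
(c) 1-3 → violates
(d) 3-3-5 → violates
(e) 5-4 → obeys
(f) 6-3-1 → obeys
(g) 4-3 → obeys
(h) 6-2-1 → obeys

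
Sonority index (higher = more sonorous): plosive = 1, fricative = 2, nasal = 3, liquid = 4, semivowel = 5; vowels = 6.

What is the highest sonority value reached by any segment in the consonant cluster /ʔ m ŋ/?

/ʔ/: plosive = 1.
/m/: nasal = 3.
/ŋ/: nasal = 3.
The maximum is 3.

3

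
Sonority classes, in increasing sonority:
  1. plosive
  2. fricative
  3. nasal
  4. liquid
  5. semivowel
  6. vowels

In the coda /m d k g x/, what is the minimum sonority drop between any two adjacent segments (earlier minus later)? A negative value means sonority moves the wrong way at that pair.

/m/ — nasal, sonority 3.
/d/ — plosive, sonority 1.
/k/ — plosive, sonority 1.
/g/ — plosive, sonority 1.
/x/ — fricative, sonority 2.
/m/→/d/: change +2.
/d/→/k/: change +0.
/k/→/g/: change +0.
/g/→/x/: change -1.
Minimum = -1.

-1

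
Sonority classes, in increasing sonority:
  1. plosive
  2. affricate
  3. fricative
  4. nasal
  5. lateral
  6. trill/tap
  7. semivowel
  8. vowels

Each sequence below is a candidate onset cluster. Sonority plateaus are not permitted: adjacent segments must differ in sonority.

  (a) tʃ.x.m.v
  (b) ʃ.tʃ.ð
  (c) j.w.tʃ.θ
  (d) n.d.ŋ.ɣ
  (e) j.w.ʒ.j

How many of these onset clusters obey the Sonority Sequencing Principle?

0

(a) tʃ.x.m.v: profile 2-3-4-3 — violates.
(b) ʃ.tʃ.ð: profile 3-2-3 — violates.
(c) j.w.tʃ.θ: profile 7-7-2-3 — violates.
(d) n.d.ŋ.ɣ: profile 4-1-4-3 — violates.
(e) j.w.ʒ.j: profile 7-7-3-7 — violates.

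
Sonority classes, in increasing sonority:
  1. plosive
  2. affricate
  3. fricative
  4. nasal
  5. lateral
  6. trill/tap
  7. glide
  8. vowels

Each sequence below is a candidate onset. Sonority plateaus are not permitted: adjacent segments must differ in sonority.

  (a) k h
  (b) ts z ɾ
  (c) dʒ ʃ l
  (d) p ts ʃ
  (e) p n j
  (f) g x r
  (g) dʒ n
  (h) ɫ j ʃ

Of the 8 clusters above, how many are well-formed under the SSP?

(a) sonority 1-3: well-formed.
(b) sonority 2-3-6: well-formed.
(c) sonority 2-3-5: well-formed.
(d) sonority 1-2-3: well-formed.
(e) sonority 1-4-7: well-formed.
(f) sonority 1-3-6: well-formed.
(g) sonority 2-4: well-formed.
(h) sonority 5-7-3: ill-formed.

7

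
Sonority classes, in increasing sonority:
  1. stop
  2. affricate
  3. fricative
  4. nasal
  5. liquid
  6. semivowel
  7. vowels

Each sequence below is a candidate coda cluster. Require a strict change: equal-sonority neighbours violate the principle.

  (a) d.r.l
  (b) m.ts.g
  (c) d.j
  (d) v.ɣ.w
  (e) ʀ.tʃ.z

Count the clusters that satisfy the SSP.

1

(a) 1-5-5 → violates
(b) 4-2-1 → obeys
(c) 1-6 → violates
(d) 3-3-6 → violates
(e) 5-2-3 → violates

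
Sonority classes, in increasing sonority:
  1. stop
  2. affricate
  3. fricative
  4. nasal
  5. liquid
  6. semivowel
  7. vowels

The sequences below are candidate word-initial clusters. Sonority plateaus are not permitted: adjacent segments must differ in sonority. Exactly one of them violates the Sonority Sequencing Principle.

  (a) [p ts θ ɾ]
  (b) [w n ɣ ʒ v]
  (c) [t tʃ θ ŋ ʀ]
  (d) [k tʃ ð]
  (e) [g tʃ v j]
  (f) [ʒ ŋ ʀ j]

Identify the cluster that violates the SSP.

(a) sonority 1-2-3-5: well-formed.
(b) sonority 6-4-3-3-3: ill-formed.
(c) sonority 1-2-3-4-5: well-formed.
(d) sonority 1-2-3: well-formed.
(e) sonority 1-2-3-6: well-formed.
(f) sonority 3-4-5-6: well-formed.

b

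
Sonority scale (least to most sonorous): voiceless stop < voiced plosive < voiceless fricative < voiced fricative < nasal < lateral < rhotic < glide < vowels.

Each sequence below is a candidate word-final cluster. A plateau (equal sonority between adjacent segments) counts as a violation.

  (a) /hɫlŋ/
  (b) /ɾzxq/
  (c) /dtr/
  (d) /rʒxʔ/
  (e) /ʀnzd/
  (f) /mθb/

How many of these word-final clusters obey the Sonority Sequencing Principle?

4

(a) sonority 3-6-6-5: ill-formed.
(b) sonority 7-4-3-1: well-formed.
(c) sonority 2-1-7: ill-formed.
(d) sonority 7-4-3-1: well-formed.
(e) sonority 7-5-4-2: well-formed.
(f) sonority 5-3-2: well-formed.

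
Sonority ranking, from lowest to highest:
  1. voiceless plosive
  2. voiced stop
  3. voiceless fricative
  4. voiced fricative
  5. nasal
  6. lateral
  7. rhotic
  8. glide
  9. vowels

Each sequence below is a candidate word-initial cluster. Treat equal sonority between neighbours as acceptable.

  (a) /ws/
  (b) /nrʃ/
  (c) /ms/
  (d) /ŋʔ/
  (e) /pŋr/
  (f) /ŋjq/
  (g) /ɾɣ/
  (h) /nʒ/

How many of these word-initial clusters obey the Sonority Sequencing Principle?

(a) 8-3 → violates
(b) 5-7-3 → violates
(c) 5-3 → violates
(d) 5-1 → violates
(e) 1-5-7 → obeys
(f) 5-8-1 → violates
(g) 7-4 → violates
(h) 5-4 → violates

1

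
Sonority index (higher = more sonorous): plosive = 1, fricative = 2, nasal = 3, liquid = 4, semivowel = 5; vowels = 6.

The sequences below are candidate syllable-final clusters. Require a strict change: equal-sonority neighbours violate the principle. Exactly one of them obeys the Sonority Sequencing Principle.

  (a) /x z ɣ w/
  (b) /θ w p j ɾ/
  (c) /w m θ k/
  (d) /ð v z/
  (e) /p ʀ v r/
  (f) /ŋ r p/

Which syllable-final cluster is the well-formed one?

c

(a) /x z ɣ w/: profile 2-2-2-5 — violates.
(b) /θ w p j ɾ/: profile 2-5-1-5-4 — violates.
(c) /w m θ k/: profile 5-3-2-1 — obeys.
(d) /ð v z/: profile 2-2-2 — violates.
(e) /p ʀ v r/: profile 1-4-2-4 — violates.
(f) /ŋ r p/: profile 3-4-1 — violates.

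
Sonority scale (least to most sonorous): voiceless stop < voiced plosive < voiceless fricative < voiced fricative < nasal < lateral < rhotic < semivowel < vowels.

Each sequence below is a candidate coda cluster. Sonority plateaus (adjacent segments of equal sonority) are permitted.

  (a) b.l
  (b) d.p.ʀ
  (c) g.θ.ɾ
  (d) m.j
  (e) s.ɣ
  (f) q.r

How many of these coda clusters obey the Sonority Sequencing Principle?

0

(a) 2-6 → violates
(b) 2-1-7 → violates
(c) 2-3-7 → violates
(d) 5-8 → violates
(e) 3-4 → violates
(f) 1-7 → violates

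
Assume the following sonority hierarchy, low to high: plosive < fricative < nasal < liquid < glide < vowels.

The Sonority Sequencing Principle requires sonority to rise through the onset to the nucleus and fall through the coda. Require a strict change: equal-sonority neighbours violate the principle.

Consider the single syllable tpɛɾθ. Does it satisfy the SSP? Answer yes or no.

Onset: /t/ is a plosive (sonority 1), /p/ is a plosive (sonority 1); then the nucleus /ɛ/ (sonority 6).
Onset profile 1-1-6 — does not strictly rise throughout.
Coda: /ɾ/ is a liquid (sonority 4), /θ/ is a fricative (sonority 2).
Coda profile 6-4-2 — falls from the nucleus.

no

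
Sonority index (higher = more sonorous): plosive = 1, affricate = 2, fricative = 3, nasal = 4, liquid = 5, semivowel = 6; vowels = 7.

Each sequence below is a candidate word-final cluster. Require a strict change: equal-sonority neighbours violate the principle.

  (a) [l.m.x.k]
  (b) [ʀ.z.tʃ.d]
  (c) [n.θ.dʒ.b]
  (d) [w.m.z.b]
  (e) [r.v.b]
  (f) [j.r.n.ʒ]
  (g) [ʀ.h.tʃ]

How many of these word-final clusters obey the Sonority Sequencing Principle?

(a) sonority 5-4-3-1: well-formed.
(b) sonority 5-3-2-1: well-formed.
(c) sonority 4-3-2-1: well-formed.
(d) sonority 6-4-3-1: well-formed.
(e) sonority 5-3-1: well-formed.
(f) sonority 6-5-4-3: well-formed.
(g) sonority 5-3-2: well-formed.

7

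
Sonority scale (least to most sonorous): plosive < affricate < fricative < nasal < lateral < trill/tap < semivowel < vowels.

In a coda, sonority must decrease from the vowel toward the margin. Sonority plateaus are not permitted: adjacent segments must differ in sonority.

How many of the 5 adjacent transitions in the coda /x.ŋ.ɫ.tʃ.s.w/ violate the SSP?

4

/x/: fricative = 3.
/ŋ/: nasal = 4.
/ɫ/: lateral = 5.
/tʃ/: affricate = 2.
/s/: fricative = 3.
/w/: semivowel = 7.
/x/→/ŋ/: 3→4 (does not fall) — violation.
/ŋ/→/ɫ/: 4→5 (does not fall) — violation.
/ɫ/→/tʃ/: 5→2 (falls) — ok.
/tʃ/→/s/: 2→3 (does not fall) — violation.
/s/→/w/: 3→7 (does not fall) — violation.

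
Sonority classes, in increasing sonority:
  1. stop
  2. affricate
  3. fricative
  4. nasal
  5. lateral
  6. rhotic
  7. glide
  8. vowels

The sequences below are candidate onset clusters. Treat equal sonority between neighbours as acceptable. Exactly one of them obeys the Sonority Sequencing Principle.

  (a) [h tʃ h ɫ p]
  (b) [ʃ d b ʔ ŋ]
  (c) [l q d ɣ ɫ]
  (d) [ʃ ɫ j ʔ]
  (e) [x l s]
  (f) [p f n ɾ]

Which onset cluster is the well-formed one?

f

(a) sonority 3-2-3-5-1: ill-formed.
(b) sonority 3-1-1-1-4: ill-formed.
(c) sonority 5-1-1-3-5: ill-formed.
(d) sonority 3-5-7-1: ill-formed.
(e) sonority 3-5-3: ill-formed.
(f) sonority 1-3-4-6: well-formed.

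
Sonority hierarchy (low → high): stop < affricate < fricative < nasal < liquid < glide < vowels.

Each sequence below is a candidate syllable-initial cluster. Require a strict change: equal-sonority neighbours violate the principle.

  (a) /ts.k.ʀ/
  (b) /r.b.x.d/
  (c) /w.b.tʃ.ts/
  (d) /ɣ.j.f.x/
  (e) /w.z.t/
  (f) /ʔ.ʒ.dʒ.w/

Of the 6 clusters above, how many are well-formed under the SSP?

(a) /ts.k.ʀ/: profile 2-1-5 — violates.
(b) /r.b.x.d/: profile 5-1-3-1 — violates.
(c) /w.b.tʃ.ts/: profile 6-1-2-2 — violates.
(d) /ɣ.j.f.x/: profile 3-6-3-3 — violates.
(e) /w.z.t/: profile 6-3-1 — violates.
(f) /ʔ.ʒ.dʒ.w/: profile 1-3-2-6 — violates.

0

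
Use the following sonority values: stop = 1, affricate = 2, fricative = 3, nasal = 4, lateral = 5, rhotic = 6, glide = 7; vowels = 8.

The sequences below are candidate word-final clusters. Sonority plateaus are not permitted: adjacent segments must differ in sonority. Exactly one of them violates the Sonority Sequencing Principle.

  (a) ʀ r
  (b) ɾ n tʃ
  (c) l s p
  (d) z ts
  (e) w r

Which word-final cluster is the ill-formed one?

a

(a) ʀ r: profile 6-6 — violates.
(b) ɾ n tʃ: profile 6-4-2 — obeys.
(c) l s p: profile 5-3-1 — obeys.
(d) z ts: profile 3-2 — obeys.
(e) w r: profile 7-6 — obeys.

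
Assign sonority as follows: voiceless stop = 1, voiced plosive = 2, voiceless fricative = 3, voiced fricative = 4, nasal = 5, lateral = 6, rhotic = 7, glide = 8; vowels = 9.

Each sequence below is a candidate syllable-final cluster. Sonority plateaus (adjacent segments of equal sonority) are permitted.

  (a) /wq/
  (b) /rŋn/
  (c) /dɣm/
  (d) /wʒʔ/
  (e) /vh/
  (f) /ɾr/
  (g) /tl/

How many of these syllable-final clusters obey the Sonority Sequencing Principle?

5

(a) /wq/: profile 8-1 — obeys.
(b) /rŋn/: profile 7-5-5 — obeys.
(c) /dɣm/: profile 2-4-5 — violates.
(d) /wʒʔ/: profile 8-4-1 — obeys.
(e) /vh/: profile 4-3 — obeys.
(f) /ɾr/: profile 7-7 — obeys.
(g) /tl/: profile 1-6 — violates.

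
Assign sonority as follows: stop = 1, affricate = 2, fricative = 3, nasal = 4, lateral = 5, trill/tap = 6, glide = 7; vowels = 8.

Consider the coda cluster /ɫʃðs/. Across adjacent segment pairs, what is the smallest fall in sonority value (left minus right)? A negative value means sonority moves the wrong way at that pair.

0

/ɫ/ is a lateral (sonority 5).
/ʃ/ is a fricative (sonority 3).
/ð/ is a fricative (sonority 3).
/s/ is a fricative (sonority 3).
/ɫ/→/ʃ/: change +2.
/ʃ/→/ð/: change +0.
/ð/→/s/: change +0.
Minimum = 0.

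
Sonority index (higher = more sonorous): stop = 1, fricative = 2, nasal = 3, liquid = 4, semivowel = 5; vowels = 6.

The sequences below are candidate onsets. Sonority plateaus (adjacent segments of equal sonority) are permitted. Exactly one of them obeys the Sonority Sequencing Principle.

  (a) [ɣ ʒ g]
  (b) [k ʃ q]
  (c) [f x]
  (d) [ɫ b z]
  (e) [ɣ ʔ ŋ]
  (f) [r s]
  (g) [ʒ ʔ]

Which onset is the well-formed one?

(a) [ɣ ʒ g]: profile 2-2-1 — violates.
(b) [k ʃ q]: profile 1-2-1 — violates.
(c) [f x]: profile 2-2 — obeys.
(d) [ɫ b z]: profile 4-1-2 — violates.
(e) [ɣ ʔ ŋ]: profile 2-1-3 — violates.
(f) [r s]: profile 4-2 — violates.
(g) [ʒ ʔ]: profile 2-1 — violates.

c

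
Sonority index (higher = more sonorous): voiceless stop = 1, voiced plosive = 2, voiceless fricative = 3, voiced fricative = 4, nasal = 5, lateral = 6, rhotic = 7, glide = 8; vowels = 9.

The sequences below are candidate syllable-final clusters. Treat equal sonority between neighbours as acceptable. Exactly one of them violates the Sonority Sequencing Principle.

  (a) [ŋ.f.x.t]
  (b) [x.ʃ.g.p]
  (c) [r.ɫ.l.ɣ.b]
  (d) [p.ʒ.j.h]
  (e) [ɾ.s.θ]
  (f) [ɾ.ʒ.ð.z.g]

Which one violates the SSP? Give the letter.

(a) 5-3-3-1 → obeys
(b) 3-3-2-1 → obeys
(c) 7-6-6-4-2 → obeys
(d) 1-4-8-3 → violates
(e) 7-3-3 → obeys
(f) 7-4-4-4-2 → obeys

d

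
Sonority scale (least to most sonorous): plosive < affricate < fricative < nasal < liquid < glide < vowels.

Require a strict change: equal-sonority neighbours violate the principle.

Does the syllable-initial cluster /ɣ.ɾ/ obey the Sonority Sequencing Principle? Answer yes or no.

/ɣ/ is a fricative (sonority 3).
/ɾ/ is a liquid (sonority 5).
The profile 3-5 strictly rises, so the syllable-initial cluster satisfies the SSP.

yes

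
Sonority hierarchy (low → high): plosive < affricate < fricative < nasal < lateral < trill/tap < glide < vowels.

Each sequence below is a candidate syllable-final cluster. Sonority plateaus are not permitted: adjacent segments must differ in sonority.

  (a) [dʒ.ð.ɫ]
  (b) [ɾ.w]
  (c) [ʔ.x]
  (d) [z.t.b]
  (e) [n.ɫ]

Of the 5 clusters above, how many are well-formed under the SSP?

(a) [dʒ.ð.ɫ]: profile 2-3-5 — violates.
(b) [ɾ.w]: profile 6-7 — violates.
(c) [ʔ.x]: profile 1-3 — violates.
(d) [z.t.b]: profile 3-1-1 — violates.
(e) [n.ɫ]: profile 4-5 — violates.

0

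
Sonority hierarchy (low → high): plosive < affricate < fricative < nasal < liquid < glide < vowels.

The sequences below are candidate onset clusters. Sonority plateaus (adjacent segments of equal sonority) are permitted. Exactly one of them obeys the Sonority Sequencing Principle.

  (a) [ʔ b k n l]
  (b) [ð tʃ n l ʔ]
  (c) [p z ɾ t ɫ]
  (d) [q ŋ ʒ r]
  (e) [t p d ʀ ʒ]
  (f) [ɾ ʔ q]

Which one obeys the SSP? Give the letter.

(a) [ʔ b k n l]: profile 1-1-1-4-5 — obeys.
(b) [ð tʃ n l ʔ]: profile 3-2-4-5-1 — violates.
(c) [p z ɾ t ɫ]: profile 1-3-5-1-5 — violates.
(d) [q ŋ ʒ r]: profile 1-4-3-5 — violates.
(e) [t p d ʀ ʒ]: profile 1-1-1-5-3 — violates.
(f) [ɾ ʔ q]: profile 5-1-1 — violates.

a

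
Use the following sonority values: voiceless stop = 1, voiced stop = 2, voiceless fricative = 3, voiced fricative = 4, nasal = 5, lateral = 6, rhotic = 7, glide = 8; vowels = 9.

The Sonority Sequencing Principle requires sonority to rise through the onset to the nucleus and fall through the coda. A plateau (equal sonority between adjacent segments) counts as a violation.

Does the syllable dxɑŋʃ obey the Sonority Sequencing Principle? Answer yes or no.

Onset: /d/ is a voiced stop (sonority 2), /x/ is a voiceless fricative (sonority 3); then the nucleus /ɑ/ (sonority 9).
Onset profile 2-3-9 — rises to the nucleus.
Coda: /ŋ/ is a nasal (sonority 5), /ʃ/ is a voiceless fricative (sonority 3).
Coda profile 9-5-3 — falls from the nucleus.

yes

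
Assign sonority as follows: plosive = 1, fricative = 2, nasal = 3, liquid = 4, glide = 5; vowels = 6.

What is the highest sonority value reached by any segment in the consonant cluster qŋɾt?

/q/ is a plosive (sonority 1).
/ŋ/ is a nasal (sonority 3).
/ɾ/ is a liquid (sonority 4).
/t/ is a plosive (sonority 1).
The maximum is 4.

4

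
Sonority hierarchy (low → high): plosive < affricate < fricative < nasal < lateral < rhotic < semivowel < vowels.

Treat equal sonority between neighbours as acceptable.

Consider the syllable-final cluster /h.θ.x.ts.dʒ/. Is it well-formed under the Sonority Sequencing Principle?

/h/ — fricative, sonority 3.
/θ/ — fricative, sonority 3.
/x/ — fricative, sonority 3.
/ts/ — affricate, sonority 2.
/dʒ/ — affricate, sonority 2.
The profile 3-3-3-2-2 is non-increasing (plateaus allowed), so the syllable-final cluster satisfies the SSP.

yes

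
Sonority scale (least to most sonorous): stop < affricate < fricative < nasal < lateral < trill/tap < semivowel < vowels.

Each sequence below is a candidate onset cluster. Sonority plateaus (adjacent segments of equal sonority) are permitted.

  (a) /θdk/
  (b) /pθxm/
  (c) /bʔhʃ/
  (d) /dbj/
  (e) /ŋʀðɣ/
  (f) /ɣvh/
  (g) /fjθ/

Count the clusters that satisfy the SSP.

4

(a) /θdk/: profile 3-1-1 — violates.
(b) /pθxm/: profile 1-3-3-4 — obeys.
(c) /bʔhʃ/: profile 1-1-3-3 — obeys.
(d) /dbj/: profile 1-1-7 — obeys.
(e) /ŋʀðɣ/: profile 4-6-3-3 — violates.
(f) /ɣvh/: profile 3-3-3 — obeys.
(g) /fjθ/: profile 3-7-3 — violates.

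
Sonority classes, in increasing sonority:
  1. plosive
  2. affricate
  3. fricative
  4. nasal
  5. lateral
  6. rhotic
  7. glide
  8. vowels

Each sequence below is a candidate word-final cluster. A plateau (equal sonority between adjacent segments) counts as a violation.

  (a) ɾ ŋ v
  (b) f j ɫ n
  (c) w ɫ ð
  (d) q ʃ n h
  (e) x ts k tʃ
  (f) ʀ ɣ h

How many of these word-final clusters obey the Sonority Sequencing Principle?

(a) ɾ ŋ v: profile 6-4-3 — obeys.
(b) f j ɫ n: profile 3-7-5-4 — violates.
(c) w ɫ ð: profile 7-5-3 — obeys.
(d) q ʃ n h: profile 1-3-4-3 — violates.
(e) x ts k tʃ: profile 3-2-1-2 — violates.
(f) ʀ ɣ h: profile 6-3-3 — violates.

2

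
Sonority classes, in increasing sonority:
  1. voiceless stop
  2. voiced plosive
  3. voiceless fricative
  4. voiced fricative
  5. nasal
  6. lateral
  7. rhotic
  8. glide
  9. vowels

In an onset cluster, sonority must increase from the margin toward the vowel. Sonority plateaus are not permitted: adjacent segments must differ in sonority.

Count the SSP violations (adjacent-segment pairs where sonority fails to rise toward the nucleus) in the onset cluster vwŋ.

/v/ is a voiced fricative (sonority 4).
/w/ is a glide (sonority 8).
/ŋ/ is a nasal (sonority 5).
/v/→/w/: 4→8 (rises) — ok.
/w/→/ŋ/: 8→5 (does not rise) — violation.

1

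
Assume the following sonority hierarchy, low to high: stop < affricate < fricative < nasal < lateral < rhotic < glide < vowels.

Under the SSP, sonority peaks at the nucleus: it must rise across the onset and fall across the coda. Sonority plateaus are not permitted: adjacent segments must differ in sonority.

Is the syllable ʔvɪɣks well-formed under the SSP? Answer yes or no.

Onset: /ʔ/ is a stop (sonority 1), /v/ is a fricative (sonority 3); then the nucleus /ɪ/ (sonority 8).
Onset profile 1-3-8 — rises to the nucleus.
Coda: /ɣ/ is a fricative (sonority 3), /k/ is a stop (sonority 1), /s/ is a fricative (sonority 3).
Coda profile 8-3-1-3 — does not strictly fall throughout.

no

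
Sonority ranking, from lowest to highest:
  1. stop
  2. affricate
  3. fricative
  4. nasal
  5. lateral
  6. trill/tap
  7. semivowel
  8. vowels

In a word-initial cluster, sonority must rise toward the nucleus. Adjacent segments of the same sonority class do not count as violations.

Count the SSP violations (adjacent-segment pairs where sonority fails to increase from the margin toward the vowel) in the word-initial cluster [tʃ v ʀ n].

1

/tʃ/ is an affricate (sonority 2).
/v/ is a fricative (sonority 3).
/ʀ/ is a trill/tap (sonority 6).
/n/ is a nasal (sonority 4).
/tʃ/→/v/: 2→3 (rises) — ok.
/v/→/ʀ/: 3→6 (rises) — ok.
/ʀ/→/n/: 6→4 (does not rise) — violation.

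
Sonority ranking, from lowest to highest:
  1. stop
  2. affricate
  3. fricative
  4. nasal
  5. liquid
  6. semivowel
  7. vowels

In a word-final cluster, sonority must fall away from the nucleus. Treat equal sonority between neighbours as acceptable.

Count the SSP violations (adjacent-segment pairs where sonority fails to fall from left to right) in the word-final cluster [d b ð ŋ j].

3

/d/ is a stop (sonority 1).
/b/ is a stop (sonority 1).
/ð/ is a fricative (sonority 3).
/ŋ/ is a nasal (sonority 4).
/j/ is a semivowel (sonority 6).
/d/→/b/: 1→1 (plateau, allowed) — ok.
/b/→/ð/: 1→3 (does not fall) — violation.
/ð/→/ŋ/: 3→4 (does not fall) — violation.
/ŋ/→/j/: 4→6 (does not fall) — violation.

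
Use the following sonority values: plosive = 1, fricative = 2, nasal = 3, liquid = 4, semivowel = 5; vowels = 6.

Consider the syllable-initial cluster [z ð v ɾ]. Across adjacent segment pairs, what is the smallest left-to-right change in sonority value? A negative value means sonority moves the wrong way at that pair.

/z/: fricative = 2.
/ð/: fricative = 2.
/v/: fricative = 2.
/ɾ/: liquid = 4.
/z/→/ð/: change +0.
/ð/→/v/: change +0.
/v/→/ɾ/: change +2.
Minimum = 0.

0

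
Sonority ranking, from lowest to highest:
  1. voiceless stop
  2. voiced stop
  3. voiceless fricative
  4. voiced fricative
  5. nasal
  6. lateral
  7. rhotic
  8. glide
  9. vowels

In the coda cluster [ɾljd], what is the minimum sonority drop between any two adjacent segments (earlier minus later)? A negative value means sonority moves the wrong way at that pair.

/ɾ/ — rhotic, sonority 7.
/l/ — lateral, sonority 6.
/j/ — glide, sonority 8.
/d/ — voiced stop, sonority 2.
/ɾ/→/l/: change +1.
/l/→/j/: change -2.
/j/→/d/: change +6.
Minimum = -2.

-2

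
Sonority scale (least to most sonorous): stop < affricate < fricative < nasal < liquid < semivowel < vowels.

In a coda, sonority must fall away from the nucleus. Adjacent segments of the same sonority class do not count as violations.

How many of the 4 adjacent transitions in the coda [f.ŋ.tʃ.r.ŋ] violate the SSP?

/f/: fricative = 3.
/ŋ/: nasal = 4.
/tʃ/: affricate = 2.
/r/: liquid = 5.
/ŋ/: nasal = 4.
/f/→/ŋ/: 3→4 (does not fall) — violation.
/ŋ/→/tʃ/: 4→2 (falls) — ok.
/tʃ/→/r/: 2→5 (does not fall) — violation.
/r/→/ŋ/: 5→4 (falls) — ok.

2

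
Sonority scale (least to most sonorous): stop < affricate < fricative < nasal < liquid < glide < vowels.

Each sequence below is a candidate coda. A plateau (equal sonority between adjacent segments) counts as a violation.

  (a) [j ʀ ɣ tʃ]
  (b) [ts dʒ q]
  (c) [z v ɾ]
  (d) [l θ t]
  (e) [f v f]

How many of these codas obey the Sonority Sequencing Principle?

2

(a) sonority 6-5-3-2: well-formed.
(b) sonority 2-2-1: ill-formed.
(c) sonority 3-3-5: ill-formed.
(d) sonority 5-3-1: well-formed.
(e) sonority 3-3-3: ill-formed.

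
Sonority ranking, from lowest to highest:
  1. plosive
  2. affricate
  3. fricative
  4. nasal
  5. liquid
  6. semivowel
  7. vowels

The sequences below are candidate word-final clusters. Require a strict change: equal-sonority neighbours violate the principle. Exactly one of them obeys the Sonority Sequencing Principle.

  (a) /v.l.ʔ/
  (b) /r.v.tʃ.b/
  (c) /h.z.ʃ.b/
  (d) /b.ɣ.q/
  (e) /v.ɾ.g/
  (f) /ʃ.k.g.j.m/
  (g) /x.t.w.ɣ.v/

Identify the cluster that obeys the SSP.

b

(a) sonority 3-5-1: ill-formed.
(b) sonority 5-3-2-1: well-formed.
(c) sonority 3-3-3-1: ill-formed.
(d) sonority 1-3-1: ill-formed.
(e) sonority 3-5-1: ill-formed.
(f) sonority 3-1-1-6-4: ill-formed.
(g) sonority 3-1-6-3-3: ill-formed.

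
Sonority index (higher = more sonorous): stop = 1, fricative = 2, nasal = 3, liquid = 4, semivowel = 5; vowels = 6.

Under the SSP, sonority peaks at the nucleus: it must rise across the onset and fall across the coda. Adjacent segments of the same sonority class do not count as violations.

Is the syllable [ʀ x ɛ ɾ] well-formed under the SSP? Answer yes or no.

Onset: /ʀ/ is a liquid (sonority 4), /x/ is a fricative (sonority 2); then the nucleus /ɛ/ (sonority 6).
Onset profile 4-2-6 — does not rise throughout.
Coda: /ɾ/ is a liquid (sonority 4).
Coda profile 6-4 — falls from the nucleus.

no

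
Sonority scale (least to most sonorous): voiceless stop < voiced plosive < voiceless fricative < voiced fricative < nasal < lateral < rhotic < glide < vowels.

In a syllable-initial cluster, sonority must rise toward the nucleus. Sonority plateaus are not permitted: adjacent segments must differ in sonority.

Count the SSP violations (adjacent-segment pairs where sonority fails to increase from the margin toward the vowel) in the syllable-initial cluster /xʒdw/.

/x/ is a voiceless fricative (sonority 3).
/ʒ/ is a voiced fricative (sonority 4).
/d/ is a voiced plosive (sonority 2).
/w/ is a glide (sonority 8).
/x/→/ʒ/: 3→4 (rises) — ok.
/ʒ/→/d/: 4→2 (does not rise) — violation.
/d/→/w/: 2→8 (rises) — ok.

1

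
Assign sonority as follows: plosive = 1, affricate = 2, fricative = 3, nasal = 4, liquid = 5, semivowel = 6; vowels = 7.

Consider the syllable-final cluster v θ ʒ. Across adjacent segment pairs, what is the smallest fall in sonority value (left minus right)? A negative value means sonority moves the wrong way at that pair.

/v/ — fricative, sonority 3.
/θ/ — fricative, sonority 3.
/ʒ/ — fricative, sonority 3.
/v/→/θ/: change +0.
/θ/→/ʒ/: change +0.
Minimum = 0.

0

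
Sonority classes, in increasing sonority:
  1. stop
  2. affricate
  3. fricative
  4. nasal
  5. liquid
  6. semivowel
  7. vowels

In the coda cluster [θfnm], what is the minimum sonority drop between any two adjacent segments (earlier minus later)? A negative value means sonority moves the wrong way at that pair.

-1

/θ/ — fricative, sonority 3.
/f/ — fricative, sonority 3.
/n/ — nasal, sonority 4.
/m/ — nasal, sonority 4.
/θ/→/f/: change +0.
/f/→/n/: change -1.
/n/→/m/: change +0.
Minimum = -1.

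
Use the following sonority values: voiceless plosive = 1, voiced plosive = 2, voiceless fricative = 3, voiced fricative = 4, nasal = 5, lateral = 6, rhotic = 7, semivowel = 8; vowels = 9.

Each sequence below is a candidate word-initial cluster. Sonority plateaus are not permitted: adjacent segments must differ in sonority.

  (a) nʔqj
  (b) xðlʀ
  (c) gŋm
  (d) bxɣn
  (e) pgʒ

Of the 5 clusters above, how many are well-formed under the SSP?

(a) sonority 5-1-1-8: ill-formed.
(b) sonority 3-4-6-7: well-formed.
(c) sonority 2-5-5: ill-formed.
(d) sonority 2-3-4-5: well-formed.
(e) sonority 1-2-4: well-formed.

3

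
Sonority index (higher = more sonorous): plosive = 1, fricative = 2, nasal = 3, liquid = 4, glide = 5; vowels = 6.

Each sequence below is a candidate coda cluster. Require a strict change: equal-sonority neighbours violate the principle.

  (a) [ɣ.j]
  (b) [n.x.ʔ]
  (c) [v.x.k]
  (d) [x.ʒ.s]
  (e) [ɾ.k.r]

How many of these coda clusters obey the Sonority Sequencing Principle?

(a) [ɣ.j]: profile 2-5 — violates.
(b) [n.x.ʔ]: profile 3-2-1 — obeys.
(c) [v.x.k]: profile 2-2-1 — violates.
(d) [x.ʒ.s]: profile 2-2-2 — violates.
(e) [ɾ.k.r]: profile 4-1-4 — violates.

1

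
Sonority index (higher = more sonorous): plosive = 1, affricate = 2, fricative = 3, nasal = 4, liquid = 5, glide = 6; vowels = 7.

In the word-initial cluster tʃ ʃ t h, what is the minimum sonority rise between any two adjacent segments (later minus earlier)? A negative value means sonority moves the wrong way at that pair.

/tʃ/ — affricate, sonority 2.
/ʃ/ — fricative, sonority 3.
/t/ — plosive, sonority 1.
/h/ — fricative, sonority 3.
/tʃ/→/ʃ/: change +1.
/ʃ/→/t/: change -2.
/t/→/h/: change +2.
Minimum = -2.

-2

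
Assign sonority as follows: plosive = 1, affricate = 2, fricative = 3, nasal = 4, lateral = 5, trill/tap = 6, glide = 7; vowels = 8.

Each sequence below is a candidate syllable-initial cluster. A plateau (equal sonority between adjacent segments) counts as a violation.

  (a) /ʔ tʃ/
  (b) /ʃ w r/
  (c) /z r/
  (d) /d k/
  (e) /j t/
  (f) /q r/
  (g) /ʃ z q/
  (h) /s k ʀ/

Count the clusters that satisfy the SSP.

3

(a) /ʔ tʃ/: profile 1-2 — obeys.
(b) /ʃ w r/: profile 3-7-6 — violates.
(c) /z r/: profile 3-6 — obeys.
(d) /d k/: profile 1-1 — violates.
(e) /j t/: profile 7-1 — violates.
(f) /q r/: profile 1-6 — obeys.
(g) /ʃ z q/: profile 3-3-1 — violates.
(h) /s k ʀ/: profile 3-1-6 — violates.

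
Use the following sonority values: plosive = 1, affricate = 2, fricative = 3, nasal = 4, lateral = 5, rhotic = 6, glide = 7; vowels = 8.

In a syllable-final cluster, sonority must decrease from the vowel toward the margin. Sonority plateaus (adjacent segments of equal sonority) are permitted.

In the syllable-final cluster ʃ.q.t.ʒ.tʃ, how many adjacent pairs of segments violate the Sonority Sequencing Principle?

/ʃ/ — fricative, sonority 3.
/q/ — plosive, sonority 1.
/t/ — plosive, sonority 1.
/ʒ/ — fricative, sonority 3.
/tʃ/ — affricate, sonority 2.
/ʃ/→/q/: 3→1 (falls) — ok.
/q/→/t/: 1→1 (plateau, allowed) — ok.
/t/→/ʒ/: 1→3 (does not fall) — violation.
/ʒ/→/tʃ/: 3→2 (falls) — ok.

1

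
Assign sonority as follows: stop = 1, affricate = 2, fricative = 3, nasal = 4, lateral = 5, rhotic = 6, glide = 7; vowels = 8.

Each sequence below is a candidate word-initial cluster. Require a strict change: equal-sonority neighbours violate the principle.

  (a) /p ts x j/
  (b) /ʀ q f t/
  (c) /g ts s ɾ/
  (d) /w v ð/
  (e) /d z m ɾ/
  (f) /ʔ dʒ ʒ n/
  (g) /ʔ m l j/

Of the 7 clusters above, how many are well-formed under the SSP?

5

(a) sonority 1-2-3-7: well-formed.
(b) sonority 6-1-3-1: ill-formed.
(c) sonority 1-2-3-6: well-formed.
(d) sonority 7-3-3: ill-formed.
(e) sonority 1-3-4-6: well-formed.
(f) sonority 1-2-3-4: well-formed.
(g) sonority 1-4-5-7: well-formed.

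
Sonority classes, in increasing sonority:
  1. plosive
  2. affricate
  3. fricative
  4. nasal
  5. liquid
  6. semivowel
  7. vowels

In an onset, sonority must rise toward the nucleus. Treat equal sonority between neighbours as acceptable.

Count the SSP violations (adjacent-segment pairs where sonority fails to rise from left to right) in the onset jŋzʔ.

/j/: semivowel = 6.
/ŋ/: nasal = 4.
/z/: fricative = 3.
/ʔ/: plosive = 1.
/j/→/ŋ/: 6→4 (does not rise) — violation.
/ŋ/→/z/: 4→3 (does not rise) — violation.
/z/→/ʔ/: 3→1 (does not rise) — violation.

3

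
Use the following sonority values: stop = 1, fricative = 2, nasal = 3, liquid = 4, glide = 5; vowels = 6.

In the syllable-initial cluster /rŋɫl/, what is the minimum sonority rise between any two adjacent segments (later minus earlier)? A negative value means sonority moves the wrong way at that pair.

/r/ — liquid, sonority 4.
/ŋ/ — nasal, sonority 3.
/ɫ/ — liquid, sonority 4.
/l/ — liquid, sonority 4.
/r/→/ŋ/: change -1.
/ŋ/→/ɫ/: change +1.
/ɫ/→/l/: change +0.
Minimum = -1.

-1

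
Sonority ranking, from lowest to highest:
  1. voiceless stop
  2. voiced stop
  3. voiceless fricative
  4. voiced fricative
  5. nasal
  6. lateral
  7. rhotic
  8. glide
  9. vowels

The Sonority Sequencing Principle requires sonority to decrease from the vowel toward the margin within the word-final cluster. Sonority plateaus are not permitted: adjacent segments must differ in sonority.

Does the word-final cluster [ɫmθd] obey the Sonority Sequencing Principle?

/ɫ/ is a lateral (sonority 6).
/m/ is a nasal (sonority 5).
/θ/ is a voiceless fricative (sonority 3).
/d/ is a voiced stop (sonority 2).
The profile 6-5-3-2 strictly falls, so the word-final cluster satisfies the SSP.

yes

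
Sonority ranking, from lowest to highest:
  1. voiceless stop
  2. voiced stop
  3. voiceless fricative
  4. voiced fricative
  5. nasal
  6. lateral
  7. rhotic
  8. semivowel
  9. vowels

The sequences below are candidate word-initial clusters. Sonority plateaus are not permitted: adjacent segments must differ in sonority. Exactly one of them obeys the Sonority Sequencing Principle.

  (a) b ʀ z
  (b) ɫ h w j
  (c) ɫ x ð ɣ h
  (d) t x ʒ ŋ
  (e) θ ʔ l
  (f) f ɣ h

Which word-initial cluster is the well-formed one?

d

(a) b ʀ z: profile 2-7-4 — violates.
(b) ɫ h w j: profile 6-3-8-8 — violates.
(c) ɫ x ð ɣ h: profile 6-3-4-4-3 — violates.
(d) t x ʒ ŋ: profile 1-3-4-5 — obeys.
(e) θ ʔ l: profile 3-1-6 — violates.
(f) f ɣ h: profile 3-4-3 — violates.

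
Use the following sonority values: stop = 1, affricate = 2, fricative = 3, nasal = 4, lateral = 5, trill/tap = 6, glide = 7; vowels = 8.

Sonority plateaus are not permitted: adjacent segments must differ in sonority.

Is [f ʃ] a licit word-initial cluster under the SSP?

/f/ is a fricative (sonority 3).
/ʃ/ is a fricative (sonority 3).
The profile is 3-3. Between /f/ (3) and /ʃ/ (3) sonority does not rise, so the cluster violates the SSP.

no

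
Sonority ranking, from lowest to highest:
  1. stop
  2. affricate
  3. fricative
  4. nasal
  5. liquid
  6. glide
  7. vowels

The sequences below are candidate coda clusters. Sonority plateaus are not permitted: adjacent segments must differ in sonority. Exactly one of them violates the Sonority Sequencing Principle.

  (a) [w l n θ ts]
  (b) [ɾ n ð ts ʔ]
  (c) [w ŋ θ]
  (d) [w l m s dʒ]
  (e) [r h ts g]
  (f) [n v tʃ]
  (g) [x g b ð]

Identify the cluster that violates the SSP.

(a) [w l n θ ts]: profile 6-5-4-3-2 — obeys.
(b) [ɾ n ð ts ʔ]: profile 5-4-3-2-1 — obeys.
(c) [w ŋ θ]: profile 6-4-3 — obeys.
(d) [w l m s dʒ]: profile 6-5-4-3-2 — obeys.
(e) [r h ts g]: profile 5-3-2-1 — obeys.
(f) [n v tʃ]: profile 4-3-2 — obeys.
(g) [x g b ð]: profile 3-1-1-3 — violates.

g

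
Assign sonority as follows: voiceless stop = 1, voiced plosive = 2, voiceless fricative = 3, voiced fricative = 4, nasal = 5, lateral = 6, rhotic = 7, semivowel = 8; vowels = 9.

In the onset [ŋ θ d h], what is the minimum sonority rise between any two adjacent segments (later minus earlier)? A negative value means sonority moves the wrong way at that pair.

/ŋ/ — nasal, sonority 5.
/θ/ — voiceless fricative, sonority 3.
/d/ — voiced plosive, sonority 2.
/h/ — voiceless fricative, sonority 3.
/ŋ/→/θ/: change -2.
/θ/→/d/: change -1.
/d/→/h/: change +1.
Minimum = -2.

-2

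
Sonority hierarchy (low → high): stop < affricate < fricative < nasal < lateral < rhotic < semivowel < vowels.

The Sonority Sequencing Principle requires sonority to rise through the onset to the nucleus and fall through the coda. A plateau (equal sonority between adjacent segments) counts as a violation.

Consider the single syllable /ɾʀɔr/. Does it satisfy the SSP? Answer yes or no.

no

Onset: /ɾ/ is a rhotic (sonority 6), /ʀ/ is a rhotic (sonority 6); then the nucleus /ɔ/ (sonority 8).
Onset profile 6-6-8 — does not strictly rise throughout.
Coda: /r/ is a rhotic (sonority 6).
Coda profile 8-6 — falls from the nucleus.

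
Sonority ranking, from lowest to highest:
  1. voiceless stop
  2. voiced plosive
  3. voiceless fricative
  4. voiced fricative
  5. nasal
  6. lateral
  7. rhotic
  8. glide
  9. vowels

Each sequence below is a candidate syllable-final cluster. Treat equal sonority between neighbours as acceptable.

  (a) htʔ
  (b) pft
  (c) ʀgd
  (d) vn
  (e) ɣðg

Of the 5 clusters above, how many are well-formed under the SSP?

(a) sonority 3-1-1: well-formed.
(b) sonority 1-3-1: ill-formed.
(c) sonority 7-2-2: well-formed.
(d) sonority 4-5: ill-formed.
(e) sonority 4-4-2: well-formed.

3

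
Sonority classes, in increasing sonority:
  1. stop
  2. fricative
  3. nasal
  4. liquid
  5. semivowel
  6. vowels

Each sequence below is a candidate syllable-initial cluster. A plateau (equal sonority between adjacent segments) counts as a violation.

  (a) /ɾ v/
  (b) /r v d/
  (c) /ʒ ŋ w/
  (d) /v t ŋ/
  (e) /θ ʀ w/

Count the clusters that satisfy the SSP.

(a) /ɾ v/: profile 4-2 — violates.
(b) /r v d/: profile 4-2-1 — violates.
(c) /ʒ ŋ w/: profile 2-3-5 — obeys.
(d) /v t ŋ/: profile 2-1-3 — violates.
(e) /θ ʀ w/: profile 2-4-5 — obeys.

2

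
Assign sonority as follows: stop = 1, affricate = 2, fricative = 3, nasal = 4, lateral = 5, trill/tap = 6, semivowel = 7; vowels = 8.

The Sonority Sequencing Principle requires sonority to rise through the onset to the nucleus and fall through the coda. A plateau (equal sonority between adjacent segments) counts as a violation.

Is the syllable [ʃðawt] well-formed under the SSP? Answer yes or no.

Onset: /ʃ/ is a fricative (sonority 3), /ð/ is a fricative (sonority 3); then the nucleus /a/ (sonority 8).
Onset profile 3-3-8 — does not strictly rise throughout.
Coda: /w/ is a semivowel (sonority 7), /t/ is a stop (sonority 1).
Coda profile 8-7-1 — falls from the nucleus.

no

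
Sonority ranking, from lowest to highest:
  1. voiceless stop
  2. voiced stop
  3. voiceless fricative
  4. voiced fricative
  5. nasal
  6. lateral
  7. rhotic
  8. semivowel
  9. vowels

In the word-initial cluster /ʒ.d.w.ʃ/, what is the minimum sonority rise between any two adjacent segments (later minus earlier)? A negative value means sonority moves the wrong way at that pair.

-5

/ʒ/ is a voiced fricative (sonority 4).
/d/ is a voiced stop (sonority 2).
/w/ is a semivowel (sonority 8).
/ʃ/ is a voiceless fricative (sonority 3).
/ʒ/→/d/: change -2.
/d/→/w/: change +6.
/w/→/ʃ/: change -5.
Minimum = -5.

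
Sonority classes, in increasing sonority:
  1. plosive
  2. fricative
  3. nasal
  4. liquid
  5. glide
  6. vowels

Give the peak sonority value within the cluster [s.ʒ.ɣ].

2

/s/: fricative = 2.
/ʒ/: fricative = 2.
/ɣ/: fricative = 2.
The maximum is 2.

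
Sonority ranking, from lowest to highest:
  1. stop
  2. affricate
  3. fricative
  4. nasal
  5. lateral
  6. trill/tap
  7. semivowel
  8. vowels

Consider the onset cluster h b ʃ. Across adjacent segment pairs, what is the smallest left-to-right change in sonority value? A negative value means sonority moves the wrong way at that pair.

/h/ is a fricative (sonority 3).
/b/ is a stop (sonority 1).
/ʃ/ is a fricative (sonority 3).
/h/→/b/: change -2.
/b/→/ʃ/: change +2.
Minimum = -2.

-2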